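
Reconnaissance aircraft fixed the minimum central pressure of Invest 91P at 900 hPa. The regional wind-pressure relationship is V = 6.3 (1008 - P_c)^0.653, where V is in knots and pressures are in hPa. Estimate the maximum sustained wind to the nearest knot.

134 kt

ΔP = 1008 − 900 = 108 hPa.
108^0.653 ≈ 21.273.
V ≈ 6.3 × 21.273 ≈ 134.0 kt.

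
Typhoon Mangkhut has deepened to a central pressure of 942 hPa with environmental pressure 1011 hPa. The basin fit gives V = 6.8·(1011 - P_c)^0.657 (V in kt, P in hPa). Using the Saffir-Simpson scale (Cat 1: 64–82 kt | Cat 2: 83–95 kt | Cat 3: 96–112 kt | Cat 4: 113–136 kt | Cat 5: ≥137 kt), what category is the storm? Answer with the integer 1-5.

ΔP = 1011 − 942 = 69 hPa.
V ≈ 6.8 × 69^0.657 = 6.8 × 16.15 ≈ 110 kt.
110 kt falls in the Category 3 band.

3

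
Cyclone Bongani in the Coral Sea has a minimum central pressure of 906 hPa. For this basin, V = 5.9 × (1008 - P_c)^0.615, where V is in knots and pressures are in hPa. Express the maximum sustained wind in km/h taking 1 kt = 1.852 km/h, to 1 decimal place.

ΔP = 1008 − 906 = 102 hPa.
V ≈ 5.9 × 102^0.615 = 5.9 × 17.191 ≈ 101.424 kt.
101.424 × 1.852 ≈ 187.84 km/h → 187.8 km/h.

187.8 km/h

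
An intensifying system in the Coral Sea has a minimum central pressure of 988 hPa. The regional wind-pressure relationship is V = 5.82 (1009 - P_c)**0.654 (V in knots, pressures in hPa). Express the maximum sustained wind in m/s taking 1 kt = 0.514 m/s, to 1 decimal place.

ΔP = 1009 − 988 = 21 hPa.
V ≈ 5.82 × 21^0.654 = 5.82 × 7.324 ≈ 42.624 kt.
42.624 × 0.514 ≈ 21.91 m/s → 21.9 m/s.

21.9 m/s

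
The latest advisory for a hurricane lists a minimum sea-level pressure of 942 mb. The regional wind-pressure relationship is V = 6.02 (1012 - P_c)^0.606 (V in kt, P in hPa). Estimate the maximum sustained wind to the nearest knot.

ΔP = 1012 − 942 = 70 mb.
70^0.606 ≈ 13.126.
V ≈ 6.02 × 13.126 ≈ 79.0 kt.

79 kt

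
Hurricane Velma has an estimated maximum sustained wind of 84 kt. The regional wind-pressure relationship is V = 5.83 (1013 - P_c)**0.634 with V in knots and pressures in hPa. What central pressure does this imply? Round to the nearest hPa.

ΔP = (V / 5.83)^(1/0.634) = (84/5.83)^1.577.
84/5.83 = 14.408; 14.408^1.577 ≈ 67.21 hPa.
P_c = 1013 − 67.21 = 945.79 ≈ 946 hPa.

946 hPa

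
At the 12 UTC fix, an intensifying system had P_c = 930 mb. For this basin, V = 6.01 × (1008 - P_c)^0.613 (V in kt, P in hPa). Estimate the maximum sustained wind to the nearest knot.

87 kt

ΔP = 1008 − 930 = 78 mb.
78^0.613 ≈ 14.450.
V ≈ 6.01 × 14.450 ≈ 86.8 kt.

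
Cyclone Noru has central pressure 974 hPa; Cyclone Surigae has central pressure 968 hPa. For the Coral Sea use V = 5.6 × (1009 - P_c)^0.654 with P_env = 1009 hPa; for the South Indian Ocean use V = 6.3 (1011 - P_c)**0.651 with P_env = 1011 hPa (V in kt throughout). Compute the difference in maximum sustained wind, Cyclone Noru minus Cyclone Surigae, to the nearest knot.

-16 kt

Cyclone Noru: ΔP = 35; V ≈ 5.6 × 35^0.654 ≈ 57.28 kt.
Cyclone Surigae: ΔP = 43; V ≈ 6.3 × 43^0.651 ≈ 72.90 kt.
Difference ≈ 57.28 − 72.90 = -15.62 → -16 kt.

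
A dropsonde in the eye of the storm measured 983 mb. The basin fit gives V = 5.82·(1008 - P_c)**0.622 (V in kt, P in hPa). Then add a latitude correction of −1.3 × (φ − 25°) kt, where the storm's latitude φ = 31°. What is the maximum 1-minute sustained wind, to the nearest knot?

ΔP = 1008 − 983 = 25 mb.
25^0.622 ≈ 7.405.
V ≈ 5.82 × 7.405 ≈ 43.1 kt.
Latitude correction: −1.3 × (31 − 25) = -7.8 kt.
Corrected V ≈ 35.3 kt → 35 kt.

35 kt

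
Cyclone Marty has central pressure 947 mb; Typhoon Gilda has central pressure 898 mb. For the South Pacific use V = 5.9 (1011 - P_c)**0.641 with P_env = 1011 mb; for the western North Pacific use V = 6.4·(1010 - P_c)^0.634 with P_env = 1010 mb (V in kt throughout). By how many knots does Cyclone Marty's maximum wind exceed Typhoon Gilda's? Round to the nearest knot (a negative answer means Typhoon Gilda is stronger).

Cyclone Marty: ΔP = 64; V ≈ 5.9 × 64^0.641 ≈ 84.84 kt.
Typhoon Gilda: ΔP = 112; V ≈ 6.4 × 112^0.634 ≈ 127.46 kt.
Difference ≈ 84.84 − 127.46 = -42.62 → -43 kt.

-43 kt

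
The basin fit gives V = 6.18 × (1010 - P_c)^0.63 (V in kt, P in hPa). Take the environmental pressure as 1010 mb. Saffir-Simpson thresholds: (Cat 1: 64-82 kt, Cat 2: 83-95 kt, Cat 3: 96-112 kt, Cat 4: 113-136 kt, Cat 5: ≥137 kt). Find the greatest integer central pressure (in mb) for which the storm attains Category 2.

948 mb

Category 2 begins at V = 83 kt.
Required ΔP = (83/6.18)^(1/0.63) = 13.430^1.587 ≈ 61.75 mb.
P_c ≤ 1010 − 61.75 = 948.25, so the highest integer P_c is 948 mb.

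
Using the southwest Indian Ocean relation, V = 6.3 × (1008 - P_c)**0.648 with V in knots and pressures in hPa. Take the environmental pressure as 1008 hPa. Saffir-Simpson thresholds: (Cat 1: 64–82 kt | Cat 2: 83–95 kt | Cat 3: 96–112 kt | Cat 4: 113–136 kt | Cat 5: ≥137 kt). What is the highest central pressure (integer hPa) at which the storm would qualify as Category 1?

972 hPa

Category 1 begins at V = 64 kt.
Required ΔP = (64/6.3)^(1/0.648) = 10.159^1.543 ≈ 35.79 hPa.
P_c ≤ 1008 − 35.79 = 972.21, so the highest integer P_c is 972 hPa.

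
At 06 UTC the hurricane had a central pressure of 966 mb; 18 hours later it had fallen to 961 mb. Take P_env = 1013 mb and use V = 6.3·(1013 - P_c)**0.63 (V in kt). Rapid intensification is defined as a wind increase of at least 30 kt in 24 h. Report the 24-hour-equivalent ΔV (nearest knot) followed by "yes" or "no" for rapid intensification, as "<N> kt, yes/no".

V₁: ΔP = 47, V ≈ 6.3 × 47^0.63 ≈ 71.25 kt.
V₂: ΔP = 52, V ≈ 6.3 × 52^0.63 ≈ 75.93 kt.
ΔV over 18 h = 4.68 kt → 24 h equivalent = 4.68 × 24/18 ≈ 6.24 kt.
6 kt < 30 kt ⇒ not rapid intensification.

6 kt, no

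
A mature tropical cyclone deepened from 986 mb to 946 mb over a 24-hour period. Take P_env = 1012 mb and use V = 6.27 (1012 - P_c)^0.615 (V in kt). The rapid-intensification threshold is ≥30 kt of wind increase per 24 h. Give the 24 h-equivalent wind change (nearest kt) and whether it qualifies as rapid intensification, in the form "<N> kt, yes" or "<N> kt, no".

V₁: ΔP = 26, V ≈ 6.27 × 26^0.615 ≈ 46.50 kt.
V₂: ΔP = 66, V ≈ 6.27 × 66^0.615 ≈ 82.47 kt.
ΔV over 24 h = 35.97 kt → 24 h equivalent = 35.97 × 24/24 ≈ 35.97 kt.
36 kt ≥ 30 kt ⇒ rapid intensification.

36 kt, yes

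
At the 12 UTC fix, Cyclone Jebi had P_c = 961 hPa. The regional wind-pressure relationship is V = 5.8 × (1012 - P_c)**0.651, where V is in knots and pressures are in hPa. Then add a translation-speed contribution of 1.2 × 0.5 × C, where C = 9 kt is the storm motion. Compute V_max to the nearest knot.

80 kt

ΔP = 1012 − 961 = 51 hPa.
51^0.651 ≈ 12.931.
V ≈ 5.8 × 12.931 ≈ 75.0 kt.
Translation term: 1.2 × 0.5 × 9 = 5.4 kt.
Corrected V ≈ 80.4 kt → 80 kt.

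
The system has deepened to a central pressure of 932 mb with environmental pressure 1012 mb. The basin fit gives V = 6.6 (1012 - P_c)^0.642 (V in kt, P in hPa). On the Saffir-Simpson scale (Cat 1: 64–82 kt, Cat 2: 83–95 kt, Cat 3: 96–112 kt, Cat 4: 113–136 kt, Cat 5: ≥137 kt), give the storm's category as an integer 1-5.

ΔP = 1012 − 932 = 80 mb.
V ≈ 6.6 × 80^0.642 = 6.6 × 16.66 ≈ 110 kt.
110 kt falls in the Category 3 band.

3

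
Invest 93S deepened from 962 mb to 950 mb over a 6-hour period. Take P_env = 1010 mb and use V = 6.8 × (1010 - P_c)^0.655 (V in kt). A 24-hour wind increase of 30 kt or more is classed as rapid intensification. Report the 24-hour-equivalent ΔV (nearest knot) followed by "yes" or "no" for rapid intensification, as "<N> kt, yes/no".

54 kt, yes

V₁: ΔP = 48, V ≈ 6.8 × 48^0.655 ≈ 85.85 kt.
V₂: ΔP = 60, V ≈ 6.8 × 60^0.655 ≈ 99.36 kt.
ΔV over 6 h = 13.51 kt → 24 h equivalent = 13.51 × 24/6 ≈ 54.04 kt.
54 kt ≥ 30 kt ⇒ rapid intensification.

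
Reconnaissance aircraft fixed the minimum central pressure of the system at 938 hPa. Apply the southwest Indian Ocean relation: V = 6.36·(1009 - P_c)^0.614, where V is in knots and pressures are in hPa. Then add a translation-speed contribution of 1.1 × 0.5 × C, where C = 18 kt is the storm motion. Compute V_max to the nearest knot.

97 kt

ΔP = 1009 − 938 = 71 hPa.
71^0.614 ≈ 13.698.
V ≈ 6.36 × 13.698 ≈ 87.1 kt.
Translation term: 1.1 × 0.5 × 18 = 9.9 kt.
Corrected V ≈ 97 kt → 97 kt.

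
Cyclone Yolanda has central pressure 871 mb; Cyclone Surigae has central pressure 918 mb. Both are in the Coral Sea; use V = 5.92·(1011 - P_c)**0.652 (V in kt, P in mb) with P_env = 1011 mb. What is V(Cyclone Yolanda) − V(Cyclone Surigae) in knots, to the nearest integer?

Cyclone Yolanda: ΔP = 140; V ≈ 5.92 × 140^0.652 ≈ 148.46 kt.
Cyclone Surigae: ΔP = 93; V ≈ 5.92 × 93^0.652 ≈ 113.70 kt.
Difference ≈ 148.46 − 113.70 = 34.76 → 35 kt.

35 kt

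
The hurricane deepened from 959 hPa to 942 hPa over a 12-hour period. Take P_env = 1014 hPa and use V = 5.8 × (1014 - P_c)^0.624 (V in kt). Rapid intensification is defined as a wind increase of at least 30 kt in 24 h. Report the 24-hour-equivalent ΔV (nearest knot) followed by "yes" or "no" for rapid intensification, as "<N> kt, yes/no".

V₁: ΔP = 55, V ≈ 5.8 × 55^0.624 ≈ 70.70 kt.
V₂: ΔP = 72, V ≈ 5.8 × 72^0.624 ≈ 83.64 kt.
ΔV over 12 h = 12.94 kt → 24 h equivalent = 12.94 × 24/12 ≈ 25.88 kt.
26 kt < 30 kt ⇒ not rapid intensification.

26 kt, no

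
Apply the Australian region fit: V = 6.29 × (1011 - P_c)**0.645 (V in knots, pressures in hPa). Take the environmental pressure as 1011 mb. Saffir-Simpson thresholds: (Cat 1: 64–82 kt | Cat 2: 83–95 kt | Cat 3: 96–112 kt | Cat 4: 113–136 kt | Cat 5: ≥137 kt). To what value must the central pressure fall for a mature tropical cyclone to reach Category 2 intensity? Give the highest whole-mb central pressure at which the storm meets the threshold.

956 mb

Category 2 begins at V = 83 kt.
Required ΔP = (83/6.29)^(1/0.645) = 13.196^1.550 ≈ 54.59 mb.
P_c ≤ 1011 − 54.59 = 956.41, so the highest integer P_c is 956 mb.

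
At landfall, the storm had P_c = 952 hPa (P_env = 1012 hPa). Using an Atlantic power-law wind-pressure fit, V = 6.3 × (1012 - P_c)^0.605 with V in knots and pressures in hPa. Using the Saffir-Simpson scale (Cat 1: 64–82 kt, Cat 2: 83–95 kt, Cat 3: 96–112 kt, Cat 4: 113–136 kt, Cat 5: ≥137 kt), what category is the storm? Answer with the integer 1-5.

ΔP = 1012 − 952 = 60 hPa.
V ≈ 6.3 × 60^0.605 = 6.3 × 11.91 ≈ 75 kt.
75 kt falls in the Category 1 band.

1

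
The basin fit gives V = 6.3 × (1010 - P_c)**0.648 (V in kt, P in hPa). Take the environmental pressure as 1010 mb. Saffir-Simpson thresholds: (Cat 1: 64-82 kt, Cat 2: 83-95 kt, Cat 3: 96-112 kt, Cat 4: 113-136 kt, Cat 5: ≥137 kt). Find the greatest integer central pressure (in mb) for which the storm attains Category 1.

Category 1 begins at V = 64 kt.
Required ΔP = (64/6.3)^(1/0.648) = 10.159^1.543 ≈ 35.79 mb.
P_c ≤ 1010 − 35.79 = 974.21, so the highest integer P_c is 974 mb.

974 mb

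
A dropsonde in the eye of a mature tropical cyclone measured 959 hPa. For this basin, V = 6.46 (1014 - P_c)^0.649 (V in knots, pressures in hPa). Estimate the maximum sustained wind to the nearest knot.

ΔP = 1014 − 959 = 55 hPa.
55^0.649 ≈ 13.474.
V ≈ 6.46 × 13.474 ≈ 87.0 kt.

87 kt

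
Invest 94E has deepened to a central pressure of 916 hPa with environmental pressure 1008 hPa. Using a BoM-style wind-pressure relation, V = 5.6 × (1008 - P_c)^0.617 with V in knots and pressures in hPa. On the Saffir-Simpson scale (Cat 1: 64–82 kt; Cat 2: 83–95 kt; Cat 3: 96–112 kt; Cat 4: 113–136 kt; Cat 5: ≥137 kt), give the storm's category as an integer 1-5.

ΔP = 1008 − 916 = 92 hPa.
V ≈ 5.6 × 92^0.617 = 5.6 × 16.28 ≈ 91 kt.
91 kt falls in the Category 2 band.

2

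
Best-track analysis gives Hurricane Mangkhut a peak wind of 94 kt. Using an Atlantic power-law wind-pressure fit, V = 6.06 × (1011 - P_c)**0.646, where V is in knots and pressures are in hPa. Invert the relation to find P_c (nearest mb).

941 mb

ΔP = (V / 6.06)^(1/0.646) = (94/6.06)^1.548.
94/6.06 = 15.512; 15.512^1.548 ≈ 69.68 mb.
P_c = 1011 − 69.68 = 941.32 ≈ 941 mb.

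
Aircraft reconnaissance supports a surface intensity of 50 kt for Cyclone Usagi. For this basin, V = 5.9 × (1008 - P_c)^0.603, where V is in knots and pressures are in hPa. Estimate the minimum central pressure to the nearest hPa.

973 hPa

ΔP = (V / 5.9)^(1/0.603) = (50/5.9)^1.658.
50/5.9 = 8.475; 8.475^1.658 ≈ 34.61 hPa.
P_c = 1008 − 34.61 = 973.39 ≈ 973 hPa.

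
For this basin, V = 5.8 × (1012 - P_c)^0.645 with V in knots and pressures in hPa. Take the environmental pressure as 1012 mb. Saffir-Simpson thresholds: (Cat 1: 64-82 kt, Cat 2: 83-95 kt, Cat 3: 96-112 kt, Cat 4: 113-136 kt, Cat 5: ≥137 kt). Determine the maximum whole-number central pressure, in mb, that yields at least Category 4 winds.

912 mb

Category 4 begins at V = 113 kt.
Required ΔP = (113/5.8)^(1/0.645) = 19.483^1.550 ≈ 99.88 mb.
P_c ≤ 1012 − 99.88 = 912.12, so the highest integer P_c is 912 mb.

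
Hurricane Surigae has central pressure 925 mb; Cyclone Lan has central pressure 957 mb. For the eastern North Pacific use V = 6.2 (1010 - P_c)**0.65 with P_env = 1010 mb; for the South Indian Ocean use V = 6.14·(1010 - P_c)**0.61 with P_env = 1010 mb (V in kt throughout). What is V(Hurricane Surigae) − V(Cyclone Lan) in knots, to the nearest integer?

Hurricane Surigae: ΔP = 85; V ≈ 6.2 × 85^0.65 ≈ 111.30 kt.
Cyclone Lan: ΔP = 53; V ≈ 6.14 × 53^0.61 ≈ 69.18 kt.
Difference ≈ 111.30 − 69.18 = 42.12 → 42 kt.

42 kt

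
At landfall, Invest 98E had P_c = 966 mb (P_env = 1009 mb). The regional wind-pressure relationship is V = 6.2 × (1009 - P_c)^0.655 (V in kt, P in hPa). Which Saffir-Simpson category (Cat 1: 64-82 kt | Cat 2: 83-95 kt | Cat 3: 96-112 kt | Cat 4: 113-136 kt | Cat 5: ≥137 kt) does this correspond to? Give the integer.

ΔP = 1009 − 966 = 43 mb.
V ≈ 6.2 × 43^0.655 = 6.2 × 11.75 ≈ 73 kt.
73 kt falls in the Category 1 band.

1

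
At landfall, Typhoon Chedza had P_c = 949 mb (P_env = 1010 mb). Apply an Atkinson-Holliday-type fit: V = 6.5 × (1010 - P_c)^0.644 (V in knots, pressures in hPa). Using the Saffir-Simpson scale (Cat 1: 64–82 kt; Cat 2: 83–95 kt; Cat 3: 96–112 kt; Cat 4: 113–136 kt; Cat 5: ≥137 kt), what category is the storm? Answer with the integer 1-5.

ΔP = 1010 − 949 = 61 mb.
V ≈ 6.5 × 61^0.644 = 6.5 × 14.12 ≈ 92 kt.
92 kt falls in the Category 2 band.

2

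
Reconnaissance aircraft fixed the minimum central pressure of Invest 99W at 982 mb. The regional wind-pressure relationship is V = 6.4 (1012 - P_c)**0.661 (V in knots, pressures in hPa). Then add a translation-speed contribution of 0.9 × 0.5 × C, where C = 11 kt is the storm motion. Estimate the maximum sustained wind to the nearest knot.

66 kt

ΔP = 1012 − 982 = 30 mb.
30^0.661 ≈ 9.471.
V ≈ 6.4 × 9.471 ≈ 60.6 kt.
Translation term: 0.9 × 0.5 × 11 = 4.95 kt.
Corrected V ≈ 65.55 kt → 66 kt.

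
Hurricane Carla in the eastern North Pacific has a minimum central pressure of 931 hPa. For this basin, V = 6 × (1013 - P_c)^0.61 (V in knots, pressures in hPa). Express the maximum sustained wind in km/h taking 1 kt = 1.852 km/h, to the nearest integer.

ΔP = 1013 − 931 = 82 hPa.
V ≈ 6 × 82^0.61 = 6 × 14.704 ≈ 88.222 kt.
88.222 × 1.852 ≈ 163.39 km/h → 163 km/h.

163 km/h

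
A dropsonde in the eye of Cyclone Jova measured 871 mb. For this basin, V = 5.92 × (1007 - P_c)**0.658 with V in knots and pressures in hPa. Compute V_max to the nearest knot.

150 kt

ΔP = 1007 − 871 = 136 mb.
136^0.658 ≈ 25.344.
V ≈ 5.92 × 25.344 ≈ 150.0 kt.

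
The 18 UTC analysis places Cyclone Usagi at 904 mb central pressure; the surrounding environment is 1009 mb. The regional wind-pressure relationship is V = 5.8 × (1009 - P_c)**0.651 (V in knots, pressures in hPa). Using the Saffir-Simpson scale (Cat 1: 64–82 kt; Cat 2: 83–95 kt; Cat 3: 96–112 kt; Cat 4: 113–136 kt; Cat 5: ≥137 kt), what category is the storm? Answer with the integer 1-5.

4

ΔP = 1009 − 904 = 105 mb.
V ≈ 5.8 × 105^0.651 = 5.8 × 20.69 ≈ 120 kt.
120 kt falls in the Category 4 band.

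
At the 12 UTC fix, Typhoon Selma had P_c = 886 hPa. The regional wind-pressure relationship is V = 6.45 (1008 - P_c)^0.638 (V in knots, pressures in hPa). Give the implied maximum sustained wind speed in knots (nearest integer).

138 kt

ΔP = 1008 − 886 = 122 hPa.
122^0.638 ≈ 21.434.
V ≈ 6.45 × 21.434 ≈ 138.2 kt.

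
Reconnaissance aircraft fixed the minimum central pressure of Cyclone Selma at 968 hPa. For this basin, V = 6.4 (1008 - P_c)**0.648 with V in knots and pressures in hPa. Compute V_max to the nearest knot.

70 kt

ΔP = 1008 − 968 = 40 hPa.
40^0.648 ≈ 10.918.
V ≈ 6.4 × 10.918 ≈ 69.9 kt.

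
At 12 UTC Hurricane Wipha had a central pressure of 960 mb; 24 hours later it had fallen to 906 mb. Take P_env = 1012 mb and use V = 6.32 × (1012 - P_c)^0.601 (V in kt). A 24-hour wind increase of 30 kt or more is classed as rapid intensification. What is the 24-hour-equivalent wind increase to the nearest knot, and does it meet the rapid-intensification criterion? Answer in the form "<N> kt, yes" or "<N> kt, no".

36 kt, yes

V₁: ΔP = 52, V ≈ 6.32 × 52^0.601 ≈ 67.93 kt.
V₂: ΔP = 106, V ≈ 6.32 × 106^0.601 ≈ 104.21 kt.
ΔV over 24 h = 36.28 kt → 24 h equivalent = 36.28 × 24/24 ≈ 36.28 kt.
36 kt ≥ 30 kt ⇒ rapid intensification.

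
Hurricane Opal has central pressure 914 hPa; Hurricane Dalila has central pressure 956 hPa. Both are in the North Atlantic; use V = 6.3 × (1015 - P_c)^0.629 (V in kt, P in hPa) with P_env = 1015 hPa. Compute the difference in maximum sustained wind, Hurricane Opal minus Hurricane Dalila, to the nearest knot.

33 kt

Hurricane Opal: ΔP = 101; V ≈ 6.3 × 101^0.629 ≈ 114.83 kt.
Hurricane Dalila: ΔP = 59; V ≈ 6.3 × 59^0.629 ≈ 81.89 kt.
Difference ≈ 114.83 − 81.89 = 32.94 → 33 kt.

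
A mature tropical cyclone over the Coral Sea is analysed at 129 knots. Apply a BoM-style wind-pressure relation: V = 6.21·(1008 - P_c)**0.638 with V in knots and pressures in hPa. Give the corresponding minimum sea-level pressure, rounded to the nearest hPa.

892 hPa

ΔP = (V / 6.21)^(1/0.638) = (129/6.21)^1.567.
129/6.21 = 20.773; 20.773^1.567 ≈ 116.16 hPa.
P_c = 1008 − 116.16 = 891.84 ≈ 892 hPa.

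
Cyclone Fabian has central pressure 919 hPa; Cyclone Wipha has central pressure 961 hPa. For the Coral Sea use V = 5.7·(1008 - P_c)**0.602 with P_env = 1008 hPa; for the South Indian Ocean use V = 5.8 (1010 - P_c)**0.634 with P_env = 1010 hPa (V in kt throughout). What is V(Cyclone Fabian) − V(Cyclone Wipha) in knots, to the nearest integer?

17 kt

Cyclone Fabian: ΔP = 89; V ≈ 5.7 × 89^0.602 ≈ 85.00 kt.
Cyclone Wipha: ΔP = 49; V ≈ 5.8 × 49^0.634 ≈ 68.39 kt.
Difference ≈ 85.00 − 68.39 = 16.61 → 17 kt.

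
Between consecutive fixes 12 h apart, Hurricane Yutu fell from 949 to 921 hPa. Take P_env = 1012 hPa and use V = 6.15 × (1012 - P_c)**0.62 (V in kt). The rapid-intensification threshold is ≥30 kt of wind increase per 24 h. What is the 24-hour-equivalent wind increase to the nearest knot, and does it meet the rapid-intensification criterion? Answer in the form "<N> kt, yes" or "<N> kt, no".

V₁: ΔP = 63, V ≈ 6.15 × 63^0.62 ≈ 80.25 kt.
V₂: ΔP = 91, V ≈ 6.15 × 91^0.62 ≈ 100.80 kt.
ΔV over 12 h = 20.55 kt → 24 h equivalent = 20.55 × 24/12 ≈ 41.10 kt.
41 kt ≥ 30 kt ⇒ rapid intensification.

41 kt, yes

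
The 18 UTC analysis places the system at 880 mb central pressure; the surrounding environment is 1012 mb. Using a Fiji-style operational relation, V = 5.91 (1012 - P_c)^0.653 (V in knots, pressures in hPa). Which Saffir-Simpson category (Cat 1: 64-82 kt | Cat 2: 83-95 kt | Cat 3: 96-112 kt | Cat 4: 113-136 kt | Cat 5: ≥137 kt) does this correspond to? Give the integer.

5

ΔP = 1012 − 880 = 132 mb.
V ≈ 5.91 × 132^0.653 = 5.91 × 24.25 ≈ 143 kt.
143 kt falls in the Category 5 band.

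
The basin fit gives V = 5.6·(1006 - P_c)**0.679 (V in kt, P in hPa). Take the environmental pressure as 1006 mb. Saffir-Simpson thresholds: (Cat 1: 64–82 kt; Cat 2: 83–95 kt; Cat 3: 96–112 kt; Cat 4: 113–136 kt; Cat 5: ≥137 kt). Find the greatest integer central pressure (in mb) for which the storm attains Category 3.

940 mb

Category 3 begins at V = 96 kt.
Required ΔP = (96/5.6)^(1/0.679) = 17.143^1.473 ≈ 65.69 mb.
P_c ≤ 1006 − 65.69 = 940.31, so the highest integer P_c is 940 mb.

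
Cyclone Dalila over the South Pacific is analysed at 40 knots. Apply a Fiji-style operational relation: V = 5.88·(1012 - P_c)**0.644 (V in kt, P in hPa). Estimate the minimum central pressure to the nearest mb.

ΔP = (V / 5.88)^(1/0.644) = (40/5.88)^1.553.
40/5.88 = 6.803; 6.803^1.553 ≈ 19.63 mb.
P_c = 1012 − 19.63 = 992.37 ≈ 992 mb.

992 mb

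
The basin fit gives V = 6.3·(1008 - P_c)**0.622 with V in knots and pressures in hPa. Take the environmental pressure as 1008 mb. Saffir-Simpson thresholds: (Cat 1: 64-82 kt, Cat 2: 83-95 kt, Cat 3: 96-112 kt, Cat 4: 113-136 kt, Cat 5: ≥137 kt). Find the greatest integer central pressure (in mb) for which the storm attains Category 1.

966 mb

Category 1 begins at V = 64 kt.
Required ΔP = (64/6.3)^(1/0.622) = 10.159^1.608 ≈ 41.56 mb.
P_c ≤ 1008 − 41.56 = 966.44, so the highest integer P_c is 966 mb.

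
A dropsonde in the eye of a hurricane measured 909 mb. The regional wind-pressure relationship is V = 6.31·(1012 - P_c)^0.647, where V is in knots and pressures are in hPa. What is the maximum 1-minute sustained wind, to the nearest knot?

ΔP = 1012 − 909 = 103 mb.
103^0.647 ≈ 20.059.
V ≈ 6.31 × 20.059 ≈ 126.6 kt.

127 kt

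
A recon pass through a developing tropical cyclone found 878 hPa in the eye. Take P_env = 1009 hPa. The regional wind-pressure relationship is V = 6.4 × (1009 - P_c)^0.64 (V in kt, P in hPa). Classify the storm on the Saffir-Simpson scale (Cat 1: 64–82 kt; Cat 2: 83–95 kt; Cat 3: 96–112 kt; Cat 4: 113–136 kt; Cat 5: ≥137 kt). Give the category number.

ΔP = 1009 − 878 = 131 hPa.
V ≈ 6.4 × 131^0.64 = 6.4 × 22.65 ≈ 145 kt.
145 kt falls in the Category 5 band.

5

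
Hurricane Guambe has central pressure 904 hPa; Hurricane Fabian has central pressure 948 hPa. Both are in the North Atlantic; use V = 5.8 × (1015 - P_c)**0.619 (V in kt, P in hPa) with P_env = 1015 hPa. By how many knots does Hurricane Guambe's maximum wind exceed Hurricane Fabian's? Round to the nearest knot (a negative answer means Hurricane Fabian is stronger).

Hurricane Guambe: ΔP = 111; V ≈ 5.8 × 111^0.619 ≈ 107.02 kt.
Hurricane Fabian: ΔP = 67; V ≈ 5.8 × 67^0.619 ≈ 78.30 kt.
Difference ≈ 107.02 − 78.30 = 28.72 → 29 kt.

29 kt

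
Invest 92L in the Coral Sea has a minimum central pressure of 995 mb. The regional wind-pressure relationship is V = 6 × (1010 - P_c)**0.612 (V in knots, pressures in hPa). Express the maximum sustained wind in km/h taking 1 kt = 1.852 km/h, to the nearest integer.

58 km/h

ΔP = 1010 − 995 = 15 mb.
V ≈ 6 × 15^0.612 = 6 × 5.245 ≈ 31.472 kt.
31.472 × 1.852 ≈ 58.29 km/h → 58 km/h.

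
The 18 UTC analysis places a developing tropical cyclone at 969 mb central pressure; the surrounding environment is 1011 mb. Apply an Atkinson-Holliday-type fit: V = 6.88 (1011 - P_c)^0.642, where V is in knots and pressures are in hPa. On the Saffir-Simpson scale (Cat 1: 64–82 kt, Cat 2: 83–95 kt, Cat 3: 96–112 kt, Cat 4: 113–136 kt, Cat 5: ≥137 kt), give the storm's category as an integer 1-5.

ΔP = 1011 − 969 = 42 mb.
V ≈ 6.88 × 42^0.642 = 6.88 × 11.02 ≈ 76 kt.
76 kt falls in the Category 1 band.

1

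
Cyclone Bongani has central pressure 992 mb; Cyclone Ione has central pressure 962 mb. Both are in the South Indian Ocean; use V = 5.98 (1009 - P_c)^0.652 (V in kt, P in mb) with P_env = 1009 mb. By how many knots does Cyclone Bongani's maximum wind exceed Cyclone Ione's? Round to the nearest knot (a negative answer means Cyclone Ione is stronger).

-36 kt

Cyclone Bongani: ΔP = 17; V ≈ 5.98 × 17^0.652 ≈ 37.93 kt.
Cyclone Ione: ΔP = 47; V ≈ 5.98 × 47^0.652 ≈ 73.61 kt.
Difference ≈ 37.93 − 73.61 = -35.68 → -36 kt.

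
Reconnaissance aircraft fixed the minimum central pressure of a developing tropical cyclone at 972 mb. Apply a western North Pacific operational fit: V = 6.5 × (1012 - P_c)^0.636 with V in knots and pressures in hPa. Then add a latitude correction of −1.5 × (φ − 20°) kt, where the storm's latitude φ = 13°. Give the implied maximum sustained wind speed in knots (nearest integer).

78 kt

ΔP = 1012 − 972 = 40 mb.
40^0.636 ≈ 10.445.
V ≈ 6.5 × 10.445 ≈ 67.9 kt.
Latitude correction: −1.5 × (13 − 20) = 10.5 kt.
Corrected V ≈ 78.4 kt → 78 kt.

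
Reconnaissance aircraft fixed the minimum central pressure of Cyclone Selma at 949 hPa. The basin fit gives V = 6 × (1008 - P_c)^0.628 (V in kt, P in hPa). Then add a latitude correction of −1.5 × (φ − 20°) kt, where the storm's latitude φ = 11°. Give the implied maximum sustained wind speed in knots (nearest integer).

91 kt

ΔP = 1008 − 949 = 59 hPa.
59^0.628 ≈ 12.945.
V ≈ 6 × 12.945 ≈ 77.7 kt.
Latitude correction: −1.5 × (11 − 20) = 13.5 kt.
Corrected V ≈ 91.2 kt → 91 kt.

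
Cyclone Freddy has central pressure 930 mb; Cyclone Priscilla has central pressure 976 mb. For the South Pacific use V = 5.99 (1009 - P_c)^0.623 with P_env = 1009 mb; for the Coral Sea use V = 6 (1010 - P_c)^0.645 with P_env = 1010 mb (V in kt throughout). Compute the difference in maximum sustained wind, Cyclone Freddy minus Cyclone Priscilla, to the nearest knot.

Cyclone Freddy: ΔP = 79; V ≈ 5.99 × 79^0.623 ≈ 91.13 kt.
Cyclone Priscilla: ΔP = 34; V ≈ 6 × 34^0.645 ≈ 58.34 kt.
Difference ≈ 91.13 − 58.34 = 32.79 → 33 kt.

33 kt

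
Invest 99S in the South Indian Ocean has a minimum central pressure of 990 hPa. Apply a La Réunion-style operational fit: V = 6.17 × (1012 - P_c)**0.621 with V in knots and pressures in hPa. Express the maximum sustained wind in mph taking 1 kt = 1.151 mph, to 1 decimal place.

ΔP = 1012 − 990 = 22 hPa.
V ≈ 6.17 × 22^0.621 = 6.17 × 6.818 ≈ 42.066 kt.
42.066 × 1.151 ≈ 48.42 mph → 48.4 mph.

48.4 mph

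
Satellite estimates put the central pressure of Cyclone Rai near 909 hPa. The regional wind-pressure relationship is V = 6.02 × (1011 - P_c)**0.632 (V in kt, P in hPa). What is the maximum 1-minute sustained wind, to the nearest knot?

112 kt

ΔP = 1011 − 909 = 102 hPa.
102^0.632 ≈ 18.597.
V ≈ 6.02 × 18.597 ≈ 112.0 kt.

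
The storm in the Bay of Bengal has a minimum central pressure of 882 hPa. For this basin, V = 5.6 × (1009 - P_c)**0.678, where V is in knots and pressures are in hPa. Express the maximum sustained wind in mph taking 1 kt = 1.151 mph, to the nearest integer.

172 mph

ΔP = 1009 − 882 = 127 hPa.
V ≈ 5.6 × 127^0.678 = 5.6 × 26.692 ≈ 149.474 kt.
149.474 × 1.151 ≈ 172.05 mph → 172 mph.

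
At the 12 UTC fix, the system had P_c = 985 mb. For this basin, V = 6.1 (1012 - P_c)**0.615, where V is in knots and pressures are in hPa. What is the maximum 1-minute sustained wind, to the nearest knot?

46 kt

ΔP = 1012 − 985 = 27 mb.
27^0.615 ≈ 7.591.
V ≈ 6.1 × 7.591 ≈ 46.3 kt.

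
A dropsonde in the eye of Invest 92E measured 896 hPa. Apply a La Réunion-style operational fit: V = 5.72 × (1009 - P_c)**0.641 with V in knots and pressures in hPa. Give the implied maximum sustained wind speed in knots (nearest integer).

ΔP = 1009 − 896 = 113 hPa.
113^0.641 ≈ 20.703.
V ≈ 5.72 × 20.703 ≈ 118.4 kt.

118 kt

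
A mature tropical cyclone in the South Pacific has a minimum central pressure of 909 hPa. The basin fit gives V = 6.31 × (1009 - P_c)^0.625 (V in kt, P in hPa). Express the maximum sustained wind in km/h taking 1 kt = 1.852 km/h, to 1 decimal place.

ΔP = 1009 − 909 = 100 hPa.
V ≈ 6.31 × 100^0.625 = 6.31 × 17.783 ≈ 112.209 kt.
112.209 × 1.852 ≈ 207.81 km/h → 207.8 km/h.

207.8 km/h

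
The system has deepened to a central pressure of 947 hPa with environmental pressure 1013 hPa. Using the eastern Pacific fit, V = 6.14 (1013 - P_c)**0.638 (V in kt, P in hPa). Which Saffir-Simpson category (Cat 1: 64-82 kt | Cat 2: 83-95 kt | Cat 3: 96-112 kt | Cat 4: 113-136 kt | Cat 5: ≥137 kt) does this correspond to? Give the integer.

2

ΔP = 1013 − 947 = 66 hPa.
V ≈ 6.14 × 66^0.638 = 6.14 × 14.48 ≈ 89 kt.
89 kt falls in the Category 2 band.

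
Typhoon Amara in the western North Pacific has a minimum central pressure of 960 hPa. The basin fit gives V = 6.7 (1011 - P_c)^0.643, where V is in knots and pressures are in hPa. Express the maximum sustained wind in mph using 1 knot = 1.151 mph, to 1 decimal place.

ΔP = 1011 − 960 = 51 hPa.
V ≈ 6.7 × 51^0.643 = 6.7 × 12.530 ≈ 83.954 kt.
83.954 × 1.151 ≈ 96.63 mph → 96.6 mph.

96.6 mph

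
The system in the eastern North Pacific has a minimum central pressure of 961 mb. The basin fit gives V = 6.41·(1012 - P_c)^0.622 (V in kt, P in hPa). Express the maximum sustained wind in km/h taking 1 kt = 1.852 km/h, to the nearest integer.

ΔP = 1012 − 961 = 51 mb.
V ≈ 6.41 × 51^0.622 = 6.41 × 11.537 ≈ 73.955 kt.
73.955 × 1.852 ≈ 136.96 km/h → 137 km/h.

137 km/h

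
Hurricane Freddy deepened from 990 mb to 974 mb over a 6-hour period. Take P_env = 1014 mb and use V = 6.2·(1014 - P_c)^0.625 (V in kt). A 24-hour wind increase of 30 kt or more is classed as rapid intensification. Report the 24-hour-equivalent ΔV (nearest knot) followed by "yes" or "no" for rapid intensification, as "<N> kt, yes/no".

V₁: ΔP = 24, V ≈ 6.2 × 24^0.625 ≈ 45.19 kt.
V₂: ΔP = 40, V ≈ 6.2 × 40^0.625 ≈ 62.18 kt.
ΔV over 6 h = 16.99 kt → 24 h equivalent = 16.99 × 24/6 ≈ 67.96 kt.
68 kt ≥ 30 kt ⇒ rapid intensification.

68 kt, yes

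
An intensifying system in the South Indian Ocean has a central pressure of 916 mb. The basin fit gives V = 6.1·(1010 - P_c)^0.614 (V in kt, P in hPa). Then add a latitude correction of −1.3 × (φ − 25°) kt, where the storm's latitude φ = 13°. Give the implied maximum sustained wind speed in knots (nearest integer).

ΔP = 1010 − 916 = 94 mb.
94^0.614 ≈ 16.274.
V ≈ 6.1 × 16.274 ≈ 99.3 kt.
Latitude correction: −1.3 × (13 − 25) = 15.6 kt.
Corrected V ≈ 114.9 kt → 115 kt.

115 kt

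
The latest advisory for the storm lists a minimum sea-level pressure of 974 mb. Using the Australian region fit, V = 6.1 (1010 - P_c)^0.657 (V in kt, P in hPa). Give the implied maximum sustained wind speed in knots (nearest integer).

ΔP = 1010 − 974 = 36 mb.
36^0.657 ≈ 10.532.
V ≈ 6.1 × 10.532 ≈ 64.2 kt.

64 kt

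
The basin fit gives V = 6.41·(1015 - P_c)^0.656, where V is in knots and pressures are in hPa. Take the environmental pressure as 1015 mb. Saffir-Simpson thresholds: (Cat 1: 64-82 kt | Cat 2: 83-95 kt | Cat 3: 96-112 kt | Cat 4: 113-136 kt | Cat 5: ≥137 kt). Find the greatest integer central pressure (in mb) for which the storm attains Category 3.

953 mb

Category 3 begins at V = 96 kt.
Required ΔP = (96/6.41)^(1/0.656) = 14.977^1.524 ≈ 61.91 mb.
P_c ≤ 1015 − 61.91 = 953.09, so the highest integer P_c is 953 mb.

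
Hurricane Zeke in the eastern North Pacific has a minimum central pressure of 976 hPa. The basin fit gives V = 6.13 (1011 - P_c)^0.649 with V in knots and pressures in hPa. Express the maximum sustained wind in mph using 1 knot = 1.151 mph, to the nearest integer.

ΔP = 1011 − 976 = 35 hPa.
V ≈ 6.13 × 35^0.649 = 6.13 × 10.048 ≈ 61.597 kt.
61.597 × 1.151 ≈ 70.90 mph → 71 mph.

71 mph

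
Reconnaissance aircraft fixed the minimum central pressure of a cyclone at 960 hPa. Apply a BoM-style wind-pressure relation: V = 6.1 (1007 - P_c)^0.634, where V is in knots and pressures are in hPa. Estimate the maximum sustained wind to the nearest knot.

ΔP = 1007 − 960 = 47 hPa.
47^0.634 ≈ 11.484.
V ≈ 6.1 × 11.484 ≈ 70.1 kt.

70 kt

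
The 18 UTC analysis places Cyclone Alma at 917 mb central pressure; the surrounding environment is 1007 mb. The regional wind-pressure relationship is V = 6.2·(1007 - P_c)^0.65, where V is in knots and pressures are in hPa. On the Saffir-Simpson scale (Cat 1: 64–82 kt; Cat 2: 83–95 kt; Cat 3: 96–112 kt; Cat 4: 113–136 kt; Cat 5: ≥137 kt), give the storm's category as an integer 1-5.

ΔP = 1007 − 917 = 90 mb.
V ≈ 6.2 × 90^0.65 = 6.2 × 18.63 ≈ 116 kt.
116 kt falls in the Category 4 band.

4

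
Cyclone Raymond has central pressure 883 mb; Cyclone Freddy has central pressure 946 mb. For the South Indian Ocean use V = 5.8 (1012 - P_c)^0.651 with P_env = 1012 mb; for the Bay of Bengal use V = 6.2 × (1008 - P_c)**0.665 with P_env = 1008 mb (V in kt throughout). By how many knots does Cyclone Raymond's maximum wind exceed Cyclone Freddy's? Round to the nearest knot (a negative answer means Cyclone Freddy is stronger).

Cyclone Raymond: ΔP = 129; V ≈ 5.8 × 129^0.651 ≈ 137.22 kt.
Cyclone Freddy: ΔP = 62; V ≈ 6.2 × 62^0.665 ≈ 96.46 kt.
Difference ≈ 137.22 − 96.46 = 40.76 → 41 kt.

41 kt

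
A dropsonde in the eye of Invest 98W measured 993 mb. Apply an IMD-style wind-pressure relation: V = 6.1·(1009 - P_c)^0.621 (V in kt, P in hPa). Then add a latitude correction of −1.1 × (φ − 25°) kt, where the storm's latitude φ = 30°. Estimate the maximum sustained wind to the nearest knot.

29 kt

ΔP = 1009 − 993 = 16 mb.
16^0.621 ≈ 5.594.
V ≈ 6.1 × 5.594 ≈ 34.1 kt.
Latitude correction: −1.1 × (30 − 25) = -5.5 kt.
Corrected V ≈ 28.6 kt → 29 kt.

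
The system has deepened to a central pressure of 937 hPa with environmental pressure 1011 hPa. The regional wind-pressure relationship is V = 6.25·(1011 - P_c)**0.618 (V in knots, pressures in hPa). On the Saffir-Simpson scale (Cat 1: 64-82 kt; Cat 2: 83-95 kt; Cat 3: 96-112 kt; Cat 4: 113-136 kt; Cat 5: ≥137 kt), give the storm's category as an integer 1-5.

2

ΔP = 1011 − 937 = 74 hPa.
V ≈ 6.25 × 74^0.618 = 6.25 × 14.30 ≈ 89 kt.
89 kt falls in the Category 2 band.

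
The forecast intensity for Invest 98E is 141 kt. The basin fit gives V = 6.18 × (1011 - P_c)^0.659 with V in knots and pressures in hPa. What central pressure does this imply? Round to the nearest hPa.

896 hPa

ΔP = (V / 6.18)^(1/0.659) = (141/6.18)^1.517.
141/6.18 = 22.816; 22.816^1.517 ≈ 115.09 hPa.
P_c = 1011 − 115.09 = 895.91 ≈ 896 hPa.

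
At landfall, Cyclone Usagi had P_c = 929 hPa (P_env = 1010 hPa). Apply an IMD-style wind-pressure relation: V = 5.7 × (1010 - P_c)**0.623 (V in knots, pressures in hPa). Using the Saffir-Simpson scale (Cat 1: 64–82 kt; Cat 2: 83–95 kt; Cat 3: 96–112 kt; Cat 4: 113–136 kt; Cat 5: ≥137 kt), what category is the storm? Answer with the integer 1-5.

ΔP = 1010 − 929 = 81 hPa.
V ≈ 5.7 × 81^0.623 = 5.7 × 15.45 ≈ 88 kt.
88 kt falls in the Category 2 band.

2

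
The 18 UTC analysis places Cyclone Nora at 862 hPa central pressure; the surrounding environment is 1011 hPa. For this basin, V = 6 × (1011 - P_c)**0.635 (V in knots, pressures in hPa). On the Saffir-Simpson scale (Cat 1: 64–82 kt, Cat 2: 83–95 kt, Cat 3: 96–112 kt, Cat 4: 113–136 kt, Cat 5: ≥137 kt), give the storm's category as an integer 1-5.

ΔP = 1011 − 862 = 149 hPa.
V ≈ 6 × 149^0.635 = 6 × 23.99 ≈ 144 kt.
144 kt falls in the Category 5 band.

5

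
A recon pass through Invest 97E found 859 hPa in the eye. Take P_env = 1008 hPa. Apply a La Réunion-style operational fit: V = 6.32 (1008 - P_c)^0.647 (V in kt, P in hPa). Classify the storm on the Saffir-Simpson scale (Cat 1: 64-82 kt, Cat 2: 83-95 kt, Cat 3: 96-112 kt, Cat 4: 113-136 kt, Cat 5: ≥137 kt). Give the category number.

5

ΔP = 1008 − 859 = 149 hPa.
V ≈ 6.32 × 149^0.647 = 6.32 × 25.47 ≈ 161 kt.
161 kt falls in the Category 5 band.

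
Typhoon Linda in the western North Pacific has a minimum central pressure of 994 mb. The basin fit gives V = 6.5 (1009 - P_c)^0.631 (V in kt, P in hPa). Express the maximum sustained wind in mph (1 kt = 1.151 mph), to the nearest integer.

41 mph

ΔP = 1009 − 994 = 15 mb.
V ≈ 6.5 × 15^0.631 = 6.5 × 5.522 ≈ 35.894 kt.
35.894 × 1.151 ≈ 41.31 mph → 41 mph.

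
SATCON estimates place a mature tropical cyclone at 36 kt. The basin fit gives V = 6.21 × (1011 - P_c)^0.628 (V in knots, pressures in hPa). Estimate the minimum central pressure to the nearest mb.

995 mb

ΔP = (V / 6.21)^(1/0.628) = (36/6.21)^1.592.
36/6.21 = 5.797; 5.797^1.592 ≈ 16.42 mb.
P_c = 1011 − 16.42 = 994.58 ≈ 995 mb.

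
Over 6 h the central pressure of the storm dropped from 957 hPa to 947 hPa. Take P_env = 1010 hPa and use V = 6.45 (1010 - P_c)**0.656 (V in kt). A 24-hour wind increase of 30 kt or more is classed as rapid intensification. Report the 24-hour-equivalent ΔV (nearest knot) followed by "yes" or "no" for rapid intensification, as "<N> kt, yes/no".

42 kt, yes

V₁: ΔP = 53, V ≈ 6.45 × 53^0.656 ≈ 87.23 kt.
V₂: ΔP = 63, V ≈ 6.45 × 63^0.656 ≈ 97.71 kt.
ΔV over 6 h = 10.48 kt → 24 h equivalent = 10.48 × 24/6 ≈ 41.92 kt.
42 kt ≥ 30 kt ⇒ rapid intensification.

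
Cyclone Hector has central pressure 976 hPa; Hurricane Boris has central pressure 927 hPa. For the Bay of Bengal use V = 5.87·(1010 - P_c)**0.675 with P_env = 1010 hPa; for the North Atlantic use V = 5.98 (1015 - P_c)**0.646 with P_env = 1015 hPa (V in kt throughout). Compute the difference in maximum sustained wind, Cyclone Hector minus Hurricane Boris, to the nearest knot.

Cyclone Hector: ΔP = 34; V ≈ 5.87 × 34^0.675 ≈ 63.44 kt.
Hurricane Boris: ΔP = 88; V ≈ 5.98 × 88^0.646 ≈ 107.85 kt.
Difference ≈ 63.44 − 107.85 = -44.41 → -44 kt.

-44 kt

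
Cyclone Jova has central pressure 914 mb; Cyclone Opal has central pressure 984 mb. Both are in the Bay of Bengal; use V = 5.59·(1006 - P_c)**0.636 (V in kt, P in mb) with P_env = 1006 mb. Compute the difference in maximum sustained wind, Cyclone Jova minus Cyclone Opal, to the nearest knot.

Cyclone Jova: ΔP = 92; V ≈ 5.59 × 92^0.636 ≈ 99.17 kt.
Cyclone Opal: ΔP = 22; V ≈ 5.59 × 22^0.636 ≈ 39.92 kt.
Difference ≈ 99.17 − 39.92 = 59.25 → 59 kt.

59 kt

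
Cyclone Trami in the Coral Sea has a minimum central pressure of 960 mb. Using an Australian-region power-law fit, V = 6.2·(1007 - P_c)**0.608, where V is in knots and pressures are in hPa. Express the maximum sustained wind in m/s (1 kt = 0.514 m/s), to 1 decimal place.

33.1 m/s

ΔP = 1007 − 960 = 47 mb.
V ≈ 6.2 × 47^0.608 = 6.2 × 10.390 ≈ 64.421 kt.
64.421 × 0.514 ≈ 33.11 m/s → 33.1 m/s.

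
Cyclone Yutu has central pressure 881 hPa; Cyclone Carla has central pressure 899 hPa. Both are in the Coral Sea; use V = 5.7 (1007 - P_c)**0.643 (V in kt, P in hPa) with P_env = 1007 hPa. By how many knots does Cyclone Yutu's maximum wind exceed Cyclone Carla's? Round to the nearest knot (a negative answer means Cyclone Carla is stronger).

12 kt

Cyclone Yutu: ΔP = 126; V ≈ 5.7 × 126^0.643 ≈ 127.77 kt.
Cyclone Carla: ΔP = 108; V ≈ 5.7 × 108^0.643 ≈ 115.71 kt.
Difference ≈ 127.77 − 115.71 = 12.06 → 12 kt.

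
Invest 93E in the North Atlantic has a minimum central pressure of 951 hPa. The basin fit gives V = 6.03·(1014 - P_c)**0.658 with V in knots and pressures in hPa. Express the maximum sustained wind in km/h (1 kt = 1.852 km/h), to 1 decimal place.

170.6 km/h

ΔP = 1014 − 951 = 63 hPa.
V ≈ 6.03 × 63^0.658 = 6.03 × 15.274 ≈ 92.105 kt.
92.105 × 1.852 ≈ 170.58 km/h → 170.6 km/h.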